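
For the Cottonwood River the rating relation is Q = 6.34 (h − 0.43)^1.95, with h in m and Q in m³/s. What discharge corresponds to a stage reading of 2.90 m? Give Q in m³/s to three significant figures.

Q = 6.34 × (2.90 − 0.43)^1.95 = 6.34 × 2.47^1.95 = 36.97 m³/s

37.0 m³/s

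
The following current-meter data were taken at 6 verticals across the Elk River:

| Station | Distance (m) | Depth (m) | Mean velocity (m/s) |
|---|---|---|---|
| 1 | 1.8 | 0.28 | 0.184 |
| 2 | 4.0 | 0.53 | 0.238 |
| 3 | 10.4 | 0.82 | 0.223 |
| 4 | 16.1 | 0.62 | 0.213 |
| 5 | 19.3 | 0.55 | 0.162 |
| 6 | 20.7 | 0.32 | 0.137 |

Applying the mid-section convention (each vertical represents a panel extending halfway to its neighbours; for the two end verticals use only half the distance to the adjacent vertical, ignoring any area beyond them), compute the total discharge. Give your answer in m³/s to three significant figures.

2.53 m³/s

w_1 = (4.0 − 1.8)/2 = 1.1 m; q_1 = 0.184 × 0.28 × 1.1 = 0.05667 m³/s
w_2 = (10.4 − 1.8)/2 = 4.3 m; q_2 = 0.238 × 0.53 × 4.3 = 0.5424 m³/s
w_3 = (16.1 − 4.0)/2 = 6.05 m; q_3 = 0.223 × 0.82 × 6.05 = 1.106 m³/s
w_4 = (19.3 − 10.4)/2 = 4.45 m; q_4 = 0.213 × 0.62 × 4.45 = 0.5877 m³/s
w_5 = (20.7 − 16.1)/2 = 2.3 m; q_5 = 0.162 × 0.55 × 2.3 = 0.2049 m³/s
w_6 = (20.7 − 19.3)/2 = 0.7 m; q_6 = 0.137 × 0.32 × 0.7 = 0.03069 m³/s
Q = Σ qᵢ = 2.529 m³/s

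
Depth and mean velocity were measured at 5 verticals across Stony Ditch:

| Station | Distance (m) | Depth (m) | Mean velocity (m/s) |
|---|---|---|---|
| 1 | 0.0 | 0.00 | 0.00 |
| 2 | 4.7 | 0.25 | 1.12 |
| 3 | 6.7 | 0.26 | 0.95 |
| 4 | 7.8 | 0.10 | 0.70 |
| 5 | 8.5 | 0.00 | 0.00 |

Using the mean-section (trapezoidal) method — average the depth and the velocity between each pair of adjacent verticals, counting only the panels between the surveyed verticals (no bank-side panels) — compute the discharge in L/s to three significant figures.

Panel 1-2: Δb = 4.7 m, d̄ = (0.00+0.25)/2 = 0.125, v̄ = (0.00+1.12)/2 = 0.56 → q = 4.7×0.125×0.56 = 0.3290 m³/s
Panel 2-3: Δb = 2 m, d̄ = (0.25+0.26)/2 = 0.255, v̄ = (1.12+0.95)/2 = 1.035 → q = 2×0.255×1.035 = 0.5279 m³/s
Panel 3-4: Δb = 1.1 m, d̄ = (0.26+0.10)/2 = 0.18, v̄ = (0.95+0.70)/2 = 0.825 → q = 1.1×0.18×0.825 = 0.1634 m³/s
Panel 4-5: Δb = 0.7 m, d̄ = (0.10+0.00)/2 = 0.05, v̄ = (0.70+0.00)/2 = 0.35 → q = 0.7×0.05×0.35 = 0.01225 m³/s
Q = Σ q = 1.032 m³/s
= 1.032 × 1000 = 1032 L/s

1030 L/s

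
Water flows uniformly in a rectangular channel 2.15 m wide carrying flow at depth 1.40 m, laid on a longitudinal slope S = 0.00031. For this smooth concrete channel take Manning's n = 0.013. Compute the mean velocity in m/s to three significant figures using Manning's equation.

A = b·y = 2.15 × 1.40 = 3.010 m²
P = b + 2y = 2.15 + 2×1.40 = 4.950 m
R = A/P = 3.010/4.950 = 0.6081 m
Q = (1/n)·A·R^(2/3)·S^(1/2) = (1/0.013) × 3.010 × 0.6081^(2/3) × 0.00031^(1/2) = 2.926 m³/s
V = Q/A = 2.926/3.010 = 0.9721 m/s

0.972 m/s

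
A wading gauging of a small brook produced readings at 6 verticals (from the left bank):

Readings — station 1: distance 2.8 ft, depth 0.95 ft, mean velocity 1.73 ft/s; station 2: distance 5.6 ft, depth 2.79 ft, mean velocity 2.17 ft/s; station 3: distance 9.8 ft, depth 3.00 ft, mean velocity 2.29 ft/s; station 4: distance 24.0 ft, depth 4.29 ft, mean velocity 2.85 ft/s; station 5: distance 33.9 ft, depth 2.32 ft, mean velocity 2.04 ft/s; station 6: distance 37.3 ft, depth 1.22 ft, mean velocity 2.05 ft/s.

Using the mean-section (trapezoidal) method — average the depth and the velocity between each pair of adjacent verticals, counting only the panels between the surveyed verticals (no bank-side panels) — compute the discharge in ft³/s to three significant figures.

Panel 1-2: Δb = 2.8 ft, d̄ = (0.95+2.79)/2 = 1.87, v̄ = (1.73+2.17)/2 = 1.95 → q = 2.8×1.87×1.95 = 10.21 ft³/s
Panel 2-3: Δb = 4.2 ft, d̄ = (2.79+3.00)/2 = 2.895, v̄ = (2.17+2.29)/2 = 2.23 → q = 4.2×2.895×2.23 = 27.11 ft³/s
Panel 3-4: Δb = 14.2 ft, d̄ = (3.00+4.29)/2 = 3.645, v̄ = (2.29+2.85)/2 = 2.57 → q = 14.2×3.645×2.57 = 133.0 ft³/s
Panel 4-5: Δb = 9.9 ft, d̄ = (4.29+2.32)/2 = 3.305, v̄ = (2.85+2.04)/2 = 2.445 → q = 9.9×3.305×2.445 = 80.00 ft³/s
Panel 5-6: Δb = 3.4 ft, d̄ = (2.32+1.22)/2 = 1.77, v̄ = (2.04+2.05)/2 = 2.045 → q = 3.4×1.77×2.045 = 12.31 ft³/s
Q = Σ q = 262.7 ft³/s

263 ft³/s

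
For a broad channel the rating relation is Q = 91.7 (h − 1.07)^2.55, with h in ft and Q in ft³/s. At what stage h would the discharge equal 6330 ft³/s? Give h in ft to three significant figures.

h − h₀ = (Q/C)^(1/b) = (6330/91.7)^(1/2.55) = 5.262 ft
h = 1.07 + 5.262 = 6.332 ft

6.33 ft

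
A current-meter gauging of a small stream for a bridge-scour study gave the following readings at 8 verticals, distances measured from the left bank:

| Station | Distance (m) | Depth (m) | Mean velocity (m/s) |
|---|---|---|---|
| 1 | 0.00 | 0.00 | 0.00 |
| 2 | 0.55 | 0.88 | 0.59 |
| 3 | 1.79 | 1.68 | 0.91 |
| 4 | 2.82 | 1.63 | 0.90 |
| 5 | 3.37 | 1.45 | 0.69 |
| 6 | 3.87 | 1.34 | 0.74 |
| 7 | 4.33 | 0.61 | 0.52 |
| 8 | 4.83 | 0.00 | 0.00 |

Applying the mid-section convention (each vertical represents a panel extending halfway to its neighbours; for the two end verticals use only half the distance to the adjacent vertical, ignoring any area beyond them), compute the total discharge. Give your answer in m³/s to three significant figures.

4.51 m³/s

w_2 = (1.79 − 0.00)/2 = 0.895 m; q_2 = 0.59 × 0.88 × 0.895 = 0.4647 m³/s
w_3 = (2.82 − 0.55)/2 = 1.135 m; q_3 = 0.91 × 1.68 × 1.135 = 1.735 m³/s
w_4 = (3.37 − 1.79)/2 = 0.79 m; q_4 = 0.90 × 1.63 × 0.79 = 1.159 m³/s
w_5 = (3.87 − 2.82)/2 = 0.525 m; q_5 = 0.69 × 1.45 × 0.525 = 0.5253 m³/s
w_6 = (4.33 − 3.37)/2 = 0.48 m; q_6 = 0.74 × 1.34 × 0.48 = 0.4760 m³/s
w_7 = (4.83 − 3.87)/2 = 0.48 m; q_7 = 0.52 × 0.61 × 0.48 = 0.1523 m³/s
Stations 1, 8 contribute zero (depth or velocity is 0).
Q = Σ qᵢ = 4.512 m³/s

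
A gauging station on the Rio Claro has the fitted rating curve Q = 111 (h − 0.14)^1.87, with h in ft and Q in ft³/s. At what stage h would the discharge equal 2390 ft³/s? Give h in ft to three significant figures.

h − h₀ = (Q/C)^(1/b) = (2390/111)^(1/1.87) = 5.163 ft
h = 0.14 + 5.163 = 5.303 ft

5.30 ft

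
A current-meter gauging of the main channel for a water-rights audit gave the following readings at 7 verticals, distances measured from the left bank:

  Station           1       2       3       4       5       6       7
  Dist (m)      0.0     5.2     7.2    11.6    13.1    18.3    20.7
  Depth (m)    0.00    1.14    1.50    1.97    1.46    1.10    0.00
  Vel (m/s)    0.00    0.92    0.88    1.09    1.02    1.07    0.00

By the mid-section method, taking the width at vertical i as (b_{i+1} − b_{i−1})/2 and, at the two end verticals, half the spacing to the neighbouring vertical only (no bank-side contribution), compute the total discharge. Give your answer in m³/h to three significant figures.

85700 m³/h

w_2 = (7.2 − 0.0)/2 = 3.6 m; q_2 = 0.92 × 1.14 × 3.6 = 3.776 m³/s
w_3 = (11.6 − 5.2)/2 = 3.2 m; q_3 = 0.88 × 1.50 × 3.2 = 4.224 m³/s
w_4 = (13.1 − 7.2)/2 = 2.95 m; q_4 = 1.09 × 1.97 × 2.95 = 6.335 m³/s
w_5 = (18.3 − 11.6)/2 = 3.35 m; q_5 = 1.02 × 1.46 × 3.35 = 4.989 m³/s
w_6 = (20.7 − 13.1)/2 = 3.8 m; q_6 = 1.07 × 1.10 × 3.8 = 4.473 m³/s
Stations 1, 7 contribute zero (depth or velocity is 0).
Q = Σ qᵢ = 23.80 m³/s
= 23.80 × 3600 = 85660 m³/h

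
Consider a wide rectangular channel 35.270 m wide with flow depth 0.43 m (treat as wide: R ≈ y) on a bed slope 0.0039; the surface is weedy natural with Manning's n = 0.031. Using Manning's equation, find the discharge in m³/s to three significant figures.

A = b·y = 35.270 × 0.43 = 15.17 m²
Wide channel: R ≈ y = 0.43 m
Q = (1/n)·A·R^(2/3)·S^(1/2) = (1/0.031) × 15.17 × 0.4300^(2/3) × 0.0039^(1/2) = 17.41 m³/s

17.4 m³/s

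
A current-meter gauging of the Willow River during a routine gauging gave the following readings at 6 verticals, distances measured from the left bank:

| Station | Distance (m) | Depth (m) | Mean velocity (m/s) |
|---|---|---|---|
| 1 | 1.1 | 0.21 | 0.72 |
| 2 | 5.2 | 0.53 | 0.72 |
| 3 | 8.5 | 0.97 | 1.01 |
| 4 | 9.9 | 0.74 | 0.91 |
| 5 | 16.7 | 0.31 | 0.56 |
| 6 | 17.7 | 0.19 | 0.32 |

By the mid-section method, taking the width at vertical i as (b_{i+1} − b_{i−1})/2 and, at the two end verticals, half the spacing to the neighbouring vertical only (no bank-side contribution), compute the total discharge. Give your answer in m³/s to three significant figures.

7.49 m³/s

w_1 = (5.2 − 1.1)/2 = 2.05 m; q_1 = 0.72 × 0.21 × 2.05 = 0.3100 m³/s
w_2 = (8.5 − 1.1)/2 = 3.7 m; q_2 = 0.72 × 0.53 × 3.7 = 1.412 m³/s
w_3 = (9.9 − 5.2)/2 = 2.35 m; q_3 = 1.01 × 0.97 × 2.35 = 2.302 m³/s
w_4 = (16.7 − 8.5)/2 = 4.1 m; q_4 = 0.91 × 0.74 × 4.1 = 2.761 m³/s
w_5 = (17.7 − 9.9)/2 = 3.9 m; q_5 = 0.56 × 0.31 × 3.9 = 0.6770 m³/s
w_6 = (17.7 − 16.7)/2 = 0.5 m; q_6 = 0.32 × 0.19 × 0.5 = 0.03040 m³/s
Q = Σ qᵢ = 7.493 m³/s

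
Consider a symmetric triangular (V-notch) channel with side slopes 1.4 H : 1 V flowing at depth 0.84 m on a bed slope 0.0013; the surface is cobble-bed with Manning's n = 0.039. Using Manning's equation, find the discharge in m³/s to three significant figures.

A = z·y² = 1.4×0.84² = 0.9878 m²
P = 2y√(1+z²) = 2×0.84×√(1+1.4²) = 2.890 m
R = A/P = 0.9878/2.890 = 0.3418 m
Q = (1/n)·A·R^(2/3)·S^(1/2) = (1/0.039) × 0.9878 × 0.3418^(2/3) × 0.0013^(1/2) = 0.4464 m³/s

0.446 m³/s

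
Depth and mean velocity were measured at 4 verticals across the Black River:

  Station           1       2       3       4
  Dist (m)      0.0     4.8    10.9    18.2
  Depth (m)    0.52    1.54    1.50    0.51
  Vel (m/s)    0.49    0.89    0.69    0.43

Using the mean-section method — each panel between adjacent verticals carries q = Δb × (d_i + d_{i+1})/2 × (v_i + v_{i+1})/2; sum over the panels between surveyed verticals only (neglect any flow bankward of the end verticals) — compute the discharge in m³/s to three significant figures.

14.8 m³/s

Panel 1-2: Δb = 4.8 m, d̄ = (0.52+1.54)/2 = 1.03, v̄ = (0.49+0.89)/2 = 0.69 → q = 4.8×1.03×0.69 = 3.411 m³/s
Panel 2-3: Δb = 6.1 m, d̄ = (1.54+1.50)/2 = 1.52, v̄ = (0.89+0.69)/2 = 0.79 → q = 6.1×1.52×0.79 = 7.325 m³/s
Panel 3-4: Δb = 7.3 m, d̄ = (1.50+0.51)/2 = 1.005, v̄ = (0.69+0.43)/2 = 0.56 → q = 7.3×1.005×0.56 = 4.108 m³/s
Q = Σ q = 14.84 m³/s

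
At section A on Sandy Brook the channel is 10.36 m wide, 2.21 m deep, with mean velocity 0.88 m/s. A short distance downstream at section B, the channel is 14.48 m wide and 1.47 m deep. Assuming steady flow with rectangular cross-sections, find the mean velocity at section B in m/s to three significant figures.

0.947 m/s

Q = A₁V₁ = (10.36×2.21) × 0.88 = 20.15 m³/s
A₂ = 14.48 × 1.47 = 21.29 m²
V₂ = Q/A₂ = 20.15/21.29 = 0.9466 m/s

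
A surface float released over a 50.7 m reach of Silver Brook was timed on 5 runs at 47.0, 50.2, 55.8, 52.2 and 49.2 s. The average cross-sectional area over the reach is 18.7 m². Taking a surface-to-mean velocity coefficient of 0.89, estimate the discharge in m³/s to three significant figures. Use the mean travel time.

16.6 m³/s

t̄ = (47.0 + 50.2 + 55.8 + 52.2 + 49.2) / 5 = 50.88 s
v_surface = L / t̄ = 50.7 / 50.88 = 0.9965 m/s
v_mean = 0.89 × 0.9965 = 0.8869 m/s
Q = A × v_mean = 18.7 × 0.8869 = 16.58 m³/s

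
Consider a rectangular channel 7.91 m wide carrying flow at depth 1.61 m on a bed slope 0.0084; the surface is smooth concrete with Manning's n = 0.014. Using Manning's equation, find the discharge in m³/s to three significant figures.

91.2 m³/s

A = b·y = 7.91 × 1.61 = 12.74 m²
P = b + 2y = 7.91 + 2×1.61 = 11.13 m
R = A/P = 12.74/11.13 = 1.144 m
Q = (1/n)·A·R^(2/3)·S^(1/2) = (1/0.014) × 12.74 × 1.144^(2/3) × 0.0084^(1/2) = 91.21 m³/s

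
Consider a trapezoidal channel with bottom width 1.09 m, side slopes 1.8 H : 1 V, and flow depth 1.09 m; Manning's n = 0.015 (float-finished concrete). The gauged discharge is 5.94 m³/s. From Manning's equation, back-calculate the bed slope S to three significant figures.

0.00143

A = (b + z·y)·y = (1.09 + 1.8×1.09)×1.09 = 3.327 m²
P = b + 2y√(1+z²) = 1.09 + 2×1.09×√(1+1.8²) = 5.579 m
R = A/P = 3.327/5.579 = 0.5963 m
S = (Q·n / (1·A·R^(2/3)))² = (5.94×0.015 / (1×3.327×0.7084))² = 0.001429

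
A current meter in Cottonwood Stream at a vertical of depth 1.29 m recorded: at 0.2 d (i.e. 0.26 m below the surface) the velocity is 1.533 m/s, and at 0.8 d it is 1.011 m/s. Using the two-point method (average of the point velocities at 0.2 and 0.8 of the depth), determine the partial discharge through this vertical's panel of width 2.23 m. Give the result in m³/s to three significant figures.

3.66 m³/s

v̄ = (1.533 + 1.011) / 2 = 1.272 m/s
q = v̄ × d × w = 1.272 × 1.29 × 2.23 = 3.659 m³/s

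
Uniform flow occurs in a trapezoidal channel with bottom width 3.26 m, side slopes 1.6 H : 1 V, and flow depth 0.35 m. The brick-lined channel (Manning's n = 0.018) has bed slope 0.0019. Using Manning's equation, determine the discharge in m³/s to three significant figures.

1.42 m³/s

A = (b + z·y)·y = (3.26 + 1.6×0.35)×0.35 = 1.337 m²
P = b + 2y√(1+z²) = 3.26 + 2×0.35×√(1+1.6²) = 4.581 m
R = A/P = 1.337/4.581 = 0.2919 m
Q = (1/n)·A·R^(2/3)·S^(1/2) = (1/0.018) × 1.337 × 0.2919^(2/3) × 0.0019^(1/2) = 1.425 m³/s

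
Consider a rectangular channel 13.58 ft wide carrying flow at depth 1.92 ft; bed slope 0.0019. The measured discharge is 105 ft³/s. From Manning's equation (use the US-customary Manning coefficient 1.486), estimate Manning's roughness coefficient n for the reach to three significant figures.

A = b·y = 13.58 × 1.92 = 26.07 ft²
P = b + 2y = 13.58 + 2×1.92 = 17.42 ft
R = A/P = 26.07/17.42 = 1.497 ft
n = (1.486/Q)·A·R^(2/3)·S^(1/2) = (1.486/105) × 26.07 × 1.308 × 0.04359 = 0.02105

0.0210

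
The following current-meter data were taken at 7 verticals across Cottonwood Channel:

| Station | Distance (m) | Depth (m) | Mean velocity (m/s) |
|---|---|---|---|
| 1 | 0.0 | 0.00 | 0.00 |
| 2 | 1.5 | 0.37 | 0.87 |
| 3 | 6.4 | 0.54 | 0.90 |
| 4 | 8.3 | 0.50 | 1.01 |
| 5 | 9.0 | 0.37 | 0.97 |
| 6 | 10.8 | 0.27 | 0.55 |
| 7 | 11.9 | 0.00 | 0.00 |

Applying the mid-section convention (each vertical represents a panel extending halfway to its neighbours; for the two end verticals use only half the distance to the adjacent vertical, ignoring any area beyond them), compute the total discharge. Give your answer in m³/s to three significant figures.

w_2 = (6.4 − 0.0)/2 = 3.2 m; q_2 = 0.87 × 0.37 × 3.2 = 1.030 m³/s
w_3 = (8.3 − 1.5)/2 = 3.4 m; q_3 = 0.90 × 0.54 × 3.4 = 1.652 m³/s
w_4 = (9.0 − 6.4)/2 = 1.3 m; q_4 = 1.01 × 0.50 × 1.3 = 0.6565 m³/s
w_5 = (10.8 − 8.3)/2 = 1.25 m; q_5 = 0.97 × 0.37 × 1.25 = 0.4486 m³/s
w_6 = (11.9 − 9.0)/2 = 1.45 m; q_6 = 0.55 × 0.27 × 1.45 = 0.2153 m³/s
Stations 1, 7 contribute zero (depth or velocity is 0).
Q = Σ qᵢ = 4.003 m³/s

4.00 m³/s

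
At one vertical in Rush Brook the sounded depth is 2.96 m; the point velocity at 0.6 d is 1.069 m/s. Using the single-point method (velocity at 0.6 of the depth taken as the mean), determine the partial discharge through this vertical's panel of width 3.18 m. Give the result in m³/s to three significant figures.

10.1 m³/s

v̄ = v₀.₆ = 1.069 m/s
q = v̄ × d × w = 1.069 × 2.96 × 3.18 = 10.06 m³/s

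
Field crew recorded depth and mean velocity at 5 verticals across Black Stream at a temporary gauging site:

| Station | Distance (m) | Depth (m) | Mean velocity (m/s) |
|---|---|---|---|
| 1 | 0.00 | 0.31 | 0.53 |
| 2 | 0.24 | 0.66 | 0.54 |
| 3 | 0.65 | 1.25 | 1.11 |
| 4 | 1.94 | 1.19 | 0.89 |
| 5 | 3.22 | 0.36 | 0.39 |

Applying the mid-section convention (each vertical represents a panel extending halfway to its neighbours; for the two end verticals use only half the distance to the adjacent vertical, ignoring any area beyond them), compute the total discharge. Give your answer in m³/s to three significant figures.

w_1 = (0.24 − 0.00)/2 = 0.12 m; q_1 = 0.53 × 0.31 × 0.12 = 0.01972 m³/s
w_2 = (0.65 − 0.00)/2 = 0.325 m; q_2 = 0.54 × 0.66 × 0.325 = 0.1158 m³/s
w_3 = (1.94 − 0.24)/2 = 0.85 m; q_3 = 1.11 × 1.25 × 0.85 = 1.179 m³/s
w_4 = (3.22 − 0.65)/2 = 1.285 m; q_4 = 0.89 × 1.19 × 1.285 = 1.361 m³/s
w_5 = (3.22 − 1.94)/2 = 0.64 m; q_5 = 0.39 × 0.36 × 0.64 = 0.08986 m³/s
Q = Σ qᵢ = 2.766 m³/s

2.77 m³/s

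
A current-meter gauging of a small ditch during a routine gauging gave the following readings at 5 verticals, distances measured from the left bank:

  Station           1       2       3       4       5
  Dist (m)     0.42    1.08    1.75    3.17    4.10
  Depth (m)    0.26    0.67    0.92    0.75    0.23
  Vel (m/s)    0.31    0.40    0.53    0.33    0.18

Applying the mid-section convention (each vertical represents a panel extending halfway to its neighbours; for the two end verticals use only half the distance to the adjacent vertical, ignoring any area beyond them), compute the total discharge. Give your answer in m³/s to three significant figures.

1.02 m³/s

w_1 = (1.08 − 0.42)/2 = 0.33 m; q_1 = 0.31 × 0.26 × 0.33 = 0.02660 m³/s
w_2 = (1.75 − 0.42)/2 = 0.665 m; q_2 = 0.40 × 0.67 × 0.665 = 0.1782 m³/s
w_3 = (3.17 − 1.08)/2 = 1.045 m; q_3 = 0.53 × 0.92 × 1.045 = 0.5095 m³/s
w_4 = (4.10 − 1.75)/2 = 1.175 m; q_4 = 0.33 × 0.75 × 1.175 = 0.2908 m³/s
w_5 = (4.10 − 3.17)/2 = 0.465 m; q_5 = 0.18 × 0.23 × 0.465 = 0.01925 m³/s
Q = Σ qᵢ = 1.024 m³/s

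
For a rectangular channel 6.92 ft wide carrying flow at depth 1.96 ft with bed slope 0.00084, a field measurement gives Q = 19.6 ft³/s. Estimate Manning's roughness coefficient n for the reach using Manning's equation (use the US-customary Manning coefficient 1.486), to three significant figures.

0.0346

A = b·y = 6.92 × 1.96 = 13.56 ft²
P = b + 2y = 6.92 + 2×1.96 = 10.84 ft
R = A/P = 13.56/10.84 = 1.251 ft
n = (1.486/Q)·A·R^(2/3)·S^(1/2) = (1.486/19.6) × 13.56 × 1.161 × 0.02898 = 0.03461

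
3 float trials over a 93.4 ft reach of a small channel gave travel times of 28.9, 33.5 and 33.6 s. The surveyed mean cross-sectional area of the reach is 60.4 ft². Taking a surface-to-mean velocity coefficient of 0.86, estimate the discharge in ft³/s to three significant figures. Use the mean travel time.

152 ft³/s

t̄ = (28.9 + 33.5 + 33.6) / 3 = 32 s
v_surface = L / t̄ = 93.4 / 32 = 2.919 ft/s
v_mean = 0.86 × 2.919 = 2.510 ft/s
Q = A × v_mean = 60.4 × 2.510 = 151.6 ft³/s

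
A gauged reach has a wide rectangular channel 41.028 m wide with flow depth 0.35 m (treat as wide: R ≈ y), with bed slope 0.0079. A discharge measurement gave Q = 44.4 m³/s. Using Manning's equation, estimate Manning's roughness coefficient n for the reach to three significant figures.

A = b·y = 41.028 × 0.35 = 14.36 m²
Wide channel: R ≈ y = 0.35 m
n = (1/Q)·A·R^(2/3)·S^(1/2) = (1/44.4) × 14.36 × 0.4966 × 0.08888 = 0.01428

0.0143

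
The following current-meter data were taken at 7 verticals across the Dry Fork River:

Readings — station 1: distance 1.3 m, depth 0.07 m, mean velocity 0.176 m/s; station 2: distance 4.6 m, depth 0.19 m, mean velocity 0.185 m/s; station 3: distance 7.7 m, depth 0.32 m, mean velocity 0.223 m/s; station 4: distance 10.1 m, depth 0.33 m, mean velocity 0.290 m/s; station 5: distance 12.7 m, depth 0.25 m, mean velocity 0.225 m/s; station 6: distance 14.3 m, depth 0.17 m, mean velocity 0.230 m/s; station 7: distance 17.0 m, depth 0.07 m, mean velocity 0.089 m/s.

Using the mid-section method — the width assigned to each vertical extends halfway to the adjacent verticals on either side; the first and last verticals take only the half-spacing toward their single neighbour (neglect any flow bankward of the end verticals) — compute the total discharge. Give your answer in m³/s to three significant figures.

w_1 = (4.6 − 1.3)/2 = 1.65 m; q_1 = 0.176 × 0.07 × 1.65 = 0.02033 m³/s
w_2 = (7.7 − 1.3)/2 = 3.2 m; q_2 = 0.185 × 0.19 × 3.2 = 0.1125 m³/s
w_3 = (10.1 − 4.6)/2 = 2.75 m; q_3 = 0.223 × 0.32 × 2.75 = 0.1962 m³/s
w_4 = (12.7 − 7.7)/2 = 2.5 m; q_4 = 0.290 × 0.33 × 2.5 = 0.2393 m³/s
w_5 = (14.3 − 10.1)/2 = 2.1 m; q_5 = 0.225 × 0.25 × 2.1 = 0.1181 m³/s
w_6 = (17.0 − 12.7)/2 = 2.15 m; q_6 = 0.230 × 0.17 × 2.15 = 0.08407 m³/s
w_7 = (17.0 − 14.3)/2 = 1.35 m; q_7 = 0.089 × 0.07 × 1.35 = 0.008411 m³/s
Q = Σ qᵢ = 0.7789 m³/s

0.779 m³/s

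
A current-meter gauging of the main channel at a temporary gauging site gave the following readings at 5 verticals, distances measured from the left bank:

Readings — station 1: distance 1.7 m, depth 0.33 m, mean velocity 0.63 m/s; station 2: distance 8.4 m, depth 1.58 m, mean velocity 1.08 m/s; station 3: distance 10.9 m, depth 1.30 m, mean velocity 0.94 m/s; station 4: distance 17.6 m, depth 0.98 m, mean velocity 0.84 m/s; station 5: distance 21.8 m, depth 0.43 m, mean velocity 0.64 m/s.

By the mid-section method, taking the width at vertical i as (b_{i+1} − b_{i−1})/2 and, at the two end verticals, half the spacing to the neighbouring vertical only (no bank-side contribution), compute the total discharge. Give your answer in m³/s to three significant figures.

19.2 m³/s

w_1 = (8.4 − 1.7)/2 = 3.35 m; q_1 = 0.63 × 0.33 × 3.35 = 0.6965 m³/s
w_2 = (10.9 − 1.7)/2 = 4.6 m; q_2 = 1.08 × 1.58 × 4.6 = 7.849 m³/s
w_3 = (17.6 − 8.4)/2 = 4.6 m; q_3 = 0.94 × 1.30 × 4.6 = 5.621 m³/s
w_4 = (21.8 − 10.9)/2 = 5.45 m; q_4 = 0.84 × 0.98 × 5.45 = 4.486 m³/s
w_5 = (21.8 − 17.6)/2 = 2.1 m; q_5 = 0.64 × 0.43 × 2.1 = 0.5779 m³/s
Q = Σ qᵢ = 19.23 m³/s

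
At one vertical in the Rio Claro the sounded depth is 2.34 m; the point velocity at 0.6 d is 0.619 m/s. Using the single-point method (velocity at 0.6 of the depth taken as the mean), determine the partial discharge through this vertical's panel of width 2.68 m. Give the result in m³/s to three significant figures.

3.88 m³/s

v̄ = v₀.₆ = 0.619 m/s
q = v̄ × d × w = 0.6190 × 2.34 × 2.68 = 3.882 m³/s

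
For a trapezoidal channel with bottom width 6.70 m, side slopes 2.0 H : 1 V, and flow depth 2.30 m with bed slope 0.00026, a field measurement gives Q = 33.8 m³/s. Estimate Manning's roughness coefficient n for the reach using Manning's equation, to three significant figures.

0.0165

A = (b + z·y)·y = (6.70 + 2.0×2.30)×2.30 = 25.99 m²
P = b + 2y√(1+z²) = 6.70 + 2×2.30×√(1+2.0²) = 16.99 m
R = A/P = 25.99/16.99 = 1.530 m
n = (1/Q)·A·R^(2/3)·S^(1/2) = (1/33.8) × 25.99 × 1.328 × 0.01612 = 0.01646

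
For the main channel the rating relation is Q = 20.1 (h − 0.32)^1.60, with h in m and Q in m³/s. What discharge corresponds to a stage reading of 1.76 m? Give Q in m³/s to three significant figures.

Q = 20.1 × (1.76 − 0.32)^1.60 = 20.1 × 1.44^1.60 = 36.02 m³/s

36.0 m³/s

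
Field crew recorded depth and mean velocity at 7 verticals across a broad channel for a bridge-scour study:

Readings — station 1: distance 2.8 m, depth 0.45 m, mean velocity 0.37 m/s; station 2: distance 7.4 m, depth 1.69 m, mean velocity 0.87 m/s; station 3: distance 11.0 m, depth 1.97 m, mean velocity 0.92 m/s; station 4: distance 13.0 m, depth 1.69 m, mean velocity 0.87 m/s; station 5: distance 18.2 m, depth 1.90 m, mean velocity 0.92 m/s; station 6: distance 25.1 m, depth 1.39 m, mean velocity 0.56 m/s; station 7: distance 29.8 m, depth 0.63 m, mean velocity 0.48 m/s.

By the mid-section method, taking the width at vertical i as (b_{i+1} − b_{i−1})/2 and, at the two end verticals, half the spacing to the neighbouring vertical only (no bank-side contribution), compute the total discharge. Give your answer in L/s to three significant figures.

32600 L/s

w_1 = (7.4 − 2.8)/2 = 2.3 m; q_1 = 0.37 × 0.45 × 2.3 = 0.3830 m³/s
w_2 = (11.0 − 2.8)/2 = 4.1 m; q_2 = 0.87 × 1.69 × 4.1 = 6.028 m³/s
w_3 = (13.0 − 7.4)/2 = 2.8 m; q_3 = 0.92 × 1.97 × 2.8 = 5.075 m³/s
w_4 = (18.2 − 11.0)/2 = 3.6 m; q_4 = 0.87 × 1.69 × 3.6 = 5.293 m³/s
w_5 = (25.1 − 13.0)/2 = 6.05 m; q_5 = 0.92 × 1.90 × 6.05 = 10.58 m³/s
w_6 = (29.8 − 18.2)/2 = 5.8 m; q_6 = 0.56 × 1.39 × 5.8 = 4.515 m³/s
w_7 = (29.8 − 25.1)/2 = 2.35 m; q_7 = 0.48 × 0.63 × 2.35 = 0.7106 m³/s
Q = Σ qᵢ = 32.58 m³/s
= 32.58 × 1000 = 32580 L/s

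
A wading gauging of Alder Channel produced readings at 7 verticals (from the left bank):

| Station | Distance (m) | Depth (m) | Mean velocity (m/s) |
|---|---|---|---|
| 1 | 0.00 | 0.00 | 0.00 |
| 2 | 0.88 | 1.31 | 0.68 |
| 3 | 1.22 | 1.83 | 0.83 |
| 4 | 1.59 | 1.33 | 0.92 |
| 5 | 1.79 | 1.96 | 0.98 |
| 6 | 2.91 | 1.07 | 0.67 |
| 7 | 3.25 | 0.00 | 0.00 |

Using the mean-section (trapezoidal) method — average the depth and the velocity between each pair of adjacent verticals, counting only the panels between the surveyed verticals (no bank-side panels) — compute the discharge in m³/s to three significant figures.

2.88 m³/s

Panel 1-2: Δb = 0.88 m, d̄ = (0.00+1.31)/2 = 0.655, v̄ = (0.00+0.68)/2 = 0.34 → q = 0.88×0.655×0.34 = 0.1960 m³/s
Panel 2-3: Δb = 0.34 m, d̄ = (1.31+1.83)/2 = 1.57, v̄ = (0.68+0.83)/2 = 0.755 → q = 0.34×1.57×0.755 = 0.4030 m³/s
Panel 3-4: Δb = 0.37 m, d̄ = (1.83+1.33)/2 = 1.58, v̄ = (0.83+0.92)/2 = 0.875 → q = 0.37×1.58×0.875 = 0.5115 m³/s
Panel 4-5: Δb = 0.2 m, d̄ = (1.33+1.96)/2 = 1.645, v̄ = (0.92+0.98)/2 = 0.95 → q = 0.2×1.645×0.95 = 0.3126 m³/s
Panel 5-6: Δb = 1.12 m, d̄ = (1.96+1.07)/2 = 1.515, v̄ = (0.98+0.67)/2 = 0.825 → q = 1.12×1.515×0.825 = 1.400 m³/s
Panel 6-7: Δb = 0.34 m, d̄ = (1.07+0.00)/2 = 0.535, v̄ = (0.67+0.00)/2 = 0.335 → q = 0.34×0.535×0.335 = 0.06094 m³/s
Q = Σ q = 2.884 m³/s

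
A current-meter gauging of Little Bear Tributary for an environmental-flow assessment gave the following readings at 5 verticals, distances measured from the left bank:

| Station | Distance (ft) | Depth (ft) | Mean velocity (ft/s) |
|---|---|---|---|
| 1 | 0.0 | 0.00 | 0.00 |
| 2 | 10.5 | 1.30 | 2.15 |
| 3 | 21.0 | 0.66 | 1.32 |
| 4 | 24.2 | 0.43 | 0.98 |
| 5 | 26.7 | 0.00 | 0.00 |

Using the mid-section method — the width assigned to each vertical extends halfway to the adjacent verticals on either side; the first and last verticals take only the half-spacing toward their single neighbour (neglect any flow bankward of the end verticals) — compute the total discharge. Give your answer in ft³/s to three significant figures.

w_2 = (21.0 − 0.0)/2 = 10.5 ft; q_2 = 2.15 × 1.30 × 10.5 = 29.35 ft³/s
w_3 = (24.2 − 10.5)/2 = 6.85 ft; q_3 = 1.32 × 0.66 × 6.85 = 5.968 ft³/s
w_4 = (26.7 − 21.0)/2 = 2.85 ft; q_4 = 0.98 × 0.43 × 2.85 = 1.201 ft³/s
Stations 1, 5 contribute zero (depth or velocity is 0).
Q = Σ qᵢ = 36.52 ft³/s

36.5 ft³/s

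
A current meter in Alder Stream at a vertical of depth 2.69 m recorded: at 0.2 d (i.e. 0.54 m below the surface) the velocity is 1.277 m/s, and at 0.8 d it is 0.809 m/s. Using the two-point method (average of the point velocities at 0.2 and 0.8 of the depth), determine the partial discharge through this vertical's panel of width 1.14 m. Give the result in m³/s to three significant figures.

3.20 m³/s

v̄ = (1.277 + 0.809) / 2 = 1.043 m/s
q = v̄ × d × w = 1.043 × 2.69 × 1.14 = 3.198 m³/s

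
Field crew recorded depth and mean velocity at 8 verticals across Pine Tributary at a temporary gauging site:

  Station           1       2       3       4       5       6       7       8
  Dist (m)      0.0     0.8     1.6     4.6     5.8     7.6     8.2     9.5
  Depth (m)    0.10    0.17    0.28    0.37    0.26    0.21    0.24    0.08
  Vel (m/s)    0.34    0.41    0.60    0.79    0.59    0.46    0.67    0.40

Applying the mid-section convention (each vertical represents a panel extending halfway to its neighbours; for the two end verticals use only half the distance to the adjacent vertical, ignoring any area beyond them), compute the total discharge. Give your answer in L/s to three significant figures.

1520 L/s

w_1 = (0.8 − 0.0)/2 = 0.4 m; q_1 = 0.34 × 0.10 × 0.4 = 0.01360 m³/s
w_2 = (1.6 − 0.0)/2 = 0.8 m; q_2 = 0.41 × 0.17 × 0.8 = 0.05576 m³/s
w_3 = (4.6 − 0.8)/2 = 1.9 m; q_3 = 0.60 × 0.28 × 1.9 = 0.3192 m³/s
w_4 = (5.8 − 1.6)/2 = 2.1 m; q_4 = 0.79 × 0.37 × 2.1 = 0.6138 m³/s
w_5 = (7.6 − 4.6)/2 = 1.5 m; q_5 = 0.59 × 0.26 × 1.5 = 0.2301 m³/s
w_6 = (8.2 − 5.8)/2 = 1.2 m; q_6 = 0.46 × 0.21 × 1.2 = 0.1159 m³/s
w_7 = (9.5 − 7.6)/2 = 0.95 m; q_7 = 0.67 × 0.24 × 0.95 = 0.1528 m³/s
w_8 = (9.5 − 8.2)/2 = 0.65 m; q_8 = 0.40 × 0.08 × 0.65 = 0.02080 m³/s
Q = Σ qᵢ = 1.522 m³/s
= 1.522 × 1000 = 1522 L/s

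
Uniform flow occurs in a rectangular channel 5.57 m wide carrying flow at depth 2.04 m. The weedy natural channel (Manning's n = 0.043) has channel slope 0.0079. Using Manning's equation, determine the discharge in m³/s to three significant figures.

26.2 m³/s

A = b·y = 5.57 × 2.04 = 11.36 m²
P = b + 2y = 5.57 + 2×2.04 = 9.650 m
R = A/P = 11.36/9.650 = 1.177 m
Q = (1/n)·A·R^(2/3)·S^(1/2) = (1/0.043) × 11.36 × 1.177^(2/3) × 0.0079^(1/2) = 26.19 m³/s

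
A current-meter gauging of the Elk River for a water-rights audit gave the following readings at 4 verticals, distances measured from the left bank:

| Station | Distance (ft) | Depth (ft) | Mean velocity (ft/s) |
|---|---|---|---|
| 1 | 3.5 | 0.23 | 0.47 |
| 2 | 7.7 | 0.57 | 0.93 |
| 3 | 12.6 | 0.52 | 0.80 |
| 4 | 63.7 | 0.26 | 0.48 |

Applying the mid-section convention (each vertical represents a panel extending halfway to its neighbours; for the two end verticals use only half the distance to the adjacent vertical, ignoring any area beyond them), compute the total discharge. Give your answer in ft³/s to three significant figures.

17.5 ft³/s

w_1 = (7.7 − 3.5)/2 = 2.1 ft; q_1 = 0.47 × 0.23 × 2.1 = 0.2270 ft³/s
w_2 = (12.6 − 3.5)/2 = 4.55 ft; q_2 = 0.93 × 0.57 × 4.55 = 2.412 ft³/s
w_3 = (63.7 − 7.7)/2 = 28 ft; q_3 = 0.80 × 0.52 × 28 = 11.65 ft³/s
w_4 = (63.7 − 12.6)/2 = 25.55 ft; q_4 = 0.48 × 0.26 × 25.55 = 3.189 ft³/s
Q = Σ qᵢ = 17.48 ft³/s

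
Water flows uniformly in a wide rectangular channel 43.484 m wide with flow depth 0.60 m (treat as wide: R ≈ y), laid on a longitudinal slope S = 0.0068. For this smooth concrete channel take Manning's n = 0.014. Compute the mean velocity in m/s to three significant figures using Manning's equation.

A = b·y = 43.484 × 0.60 = 26.09 m²
Wide channel: R ≈ y = 0.60 m
Q = (1/n)·A·R^(2/3)·S^(1/2) = (1/0.014) × 26.09 × 0.6000^(2/3) × 0.0068^(1/2) = 109.3 m³/s
V = Q/A = 109.3/26.09 = 4.190 m/s

4.19 m/s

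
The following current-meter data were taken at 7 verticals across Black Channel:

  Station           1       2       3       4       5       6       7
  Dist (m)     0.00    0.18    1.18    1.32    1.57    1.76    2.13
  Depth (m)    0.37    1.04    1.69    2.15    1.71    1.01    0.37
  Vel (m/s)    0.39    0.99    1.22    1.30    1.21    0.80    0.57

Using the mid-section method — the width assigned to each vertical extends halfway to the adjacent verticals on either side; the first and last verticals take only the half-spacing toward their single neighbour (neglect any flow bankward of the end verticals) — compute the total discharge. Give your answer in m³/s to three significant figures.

w_1 = (0.18 − 0.00)/2 = 0.09 m; q_1 = 0.39 × 0.37 × 0.09 = 0.01299 m³/s
w_2 = (1.18 − 0.00)/2 = 0.59 m; q_2 = 0.99 × 1.04 × 0.59 = 0.6075 m³/s
w_3 = (1.32 − 0.18)/2 = 0.57 m; q_3 = 1.22 × 1.69 × 0.57 = 1.175 m³/s
w_4 = (1.57 − 1.18)/2 = 0.195 m; q_4 = 1.30 × 2.15 × 0.195 = 0.5450 m³/s
w_5 = (1.76 − 1.32)/2 = 0.22 m; q_5 = 1.21 × 1.71 × 0.22 = 0.4552 m³/s
w_6 = (2.13 − 1.57)/2 = 0.28 m; q_6 = 0.80 × 1.01 × 0.28 = 0.2262 m³/s
w_7 = (2.13 − 1.76)/2 = 0.185 m; q_7 = 0.57 × 0.37 × 0.185 = 0.03902 m³/s
Q = Σ qᵢ = 3.061 m³/s

3.06 m³/s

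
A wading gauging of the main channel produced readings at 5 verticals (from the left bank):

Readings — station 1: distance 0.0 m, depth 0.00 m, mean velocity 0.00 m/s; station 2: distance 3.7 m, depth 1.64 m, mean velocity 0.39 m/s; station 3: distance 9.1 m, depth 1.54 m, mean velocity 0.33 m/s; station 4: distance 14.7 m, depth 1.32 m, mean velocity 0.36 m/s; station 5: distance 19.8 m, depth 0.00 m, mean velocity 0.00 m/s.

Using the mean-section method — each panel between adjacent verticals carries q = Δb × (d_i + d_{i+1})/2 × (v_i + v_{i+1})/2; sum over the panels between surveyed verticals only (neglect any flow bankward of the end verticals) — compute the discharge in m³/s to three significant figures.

7.05 m³/s

Panel 1-2: Δb = 3.7 m, d̄ = (0.00+1.64)/2 = 0.82, v̄ = (0.00+0.39)/2 = 0.195 → q = 3.7×0.82×0.195 = 0.5916 m³/s
Panel 2-3: Δb = 5.4 m, d̄ = (1.64+1.54)/2 = 1.59, v̄ = (0.39+0.33)/2 = 0.36 → q = 5.4×1.59×0.36 = 3.091 m³/s
Panel 3-4: Δb = 5.6 m, d̄ = (1.54+1.32)/2 = 1.43, v̄ = (0.33+0.36)/2 = 0.345 → q = 5.6×1.43×0.345 = 2.763 m³/s
Panel 4-5: Δb = 5.1 m, d̄ = (1.32+0.00)/2 = 0.66, v̄ = (0.36+0.00)/2 = 0.18 → q = 5.1×0.66×0.18 = 0.6059 m³/s
Q = Σ q = 7.051 m³/s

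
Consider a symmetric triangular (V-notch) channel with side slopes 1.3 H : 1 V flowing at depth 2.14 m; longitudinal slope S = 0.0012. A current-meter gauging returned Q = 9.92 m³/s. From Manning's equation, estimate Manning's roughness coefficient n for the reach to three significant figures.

0.0186

A = z·y² = 1.3×2.14² = 5.953 m²
P = 2y√(1+z²) = 2×2.14×√(1+1.3²) = 7.020 m
R = A/P = 5.953/7.020 = 0.8481 m
n = (1/Q)·A·R^(2/3)·S^(1/2) = (1/9.92) × 5.953 × 0.8960 × 0.03464 = 0.01863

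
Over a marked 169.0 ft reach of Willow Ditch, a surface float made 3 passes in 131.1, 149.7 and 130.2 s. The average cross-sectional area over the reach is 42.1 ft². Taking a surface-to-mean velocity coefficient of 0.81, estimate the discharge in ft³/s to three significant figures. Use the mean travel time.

42.1 ft³/s

t̄ = (131.1 + 149.7 + 130.2) / 3 = 137 s
v_surface = L / t̄ = 169.0 / 137 = 1.234 ft/s
v_mean = 0.81 × 1.234 = 0.9992 ft/s
Q = A × v_mean = 42.1 × 0.9992 = 42.07 ft³/s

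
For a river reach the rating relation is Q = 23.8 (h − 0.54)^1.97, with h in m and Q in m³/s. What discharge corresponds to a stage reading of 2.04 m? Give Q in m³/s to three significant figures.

Q = 23.8 × (2.04 − 0.54)^1.97 = 23.8 × 1.5^1.97 = 52.90 m³/s

52.9 m³/s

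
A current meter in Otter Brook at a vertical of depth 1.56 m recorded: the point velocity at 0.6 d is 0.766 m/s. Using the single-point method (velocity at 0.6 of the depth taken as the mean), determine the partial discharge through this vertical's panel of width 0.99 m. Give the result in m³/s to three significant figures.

1.18 m³/s

v̄ = v₀.₆ = 0.766 m/s
q = v̄ × d × w = 0.7660 × 1.56 × 0.99 = 1.183 m³/s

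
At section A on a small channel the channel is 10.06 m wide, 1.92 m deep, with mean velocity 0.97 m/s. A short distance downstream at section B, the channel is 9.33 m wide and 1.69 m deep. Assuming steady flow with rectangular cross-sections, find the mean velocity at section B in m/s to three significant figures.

1.19 m/s

Q = A₁V₁ = (10.06×1.92) × 0.97 = 18.74 m³/s
A₂ = 9.33 × 1.69 = 15.77 m²
V₂ = Q/A₂ = 18.74/15.77 = 1.188 m/s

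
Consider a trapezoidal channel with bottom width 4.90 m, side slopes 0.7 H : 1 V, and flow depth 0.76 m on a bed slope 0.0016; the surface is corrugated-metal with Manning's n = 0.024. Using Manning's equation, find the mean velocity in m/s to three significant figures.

A = (b + z·y)·y = (4.90 + 0.7×0.76)×0.76 = 4.128 m²
P = b + 2y√(1+z²) = 4.90 + 2×0.76×√(1+0.7²) = 6.755 m
R = A/P = 4.128/6.755 = 0.6111 m
Q = (1/n)·A·R^(2/3)·S^(1/2) = (1/0.024) × 4.128 × 0.6111^(2/3) × 0.0016^(1/2) = 4.955 m³/s
V = Q/A = 4.955/4.128 = 1.200 m/s

1.20 m/s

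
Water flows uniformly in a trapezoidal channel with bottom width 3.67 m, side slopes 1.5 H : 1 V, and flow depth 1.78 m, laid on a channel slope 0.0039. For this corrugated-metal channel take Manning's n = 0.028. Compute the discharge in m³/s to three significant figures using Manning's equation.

A = (b + z·y)·y = (3.67 + 1.5×1.78)×1.78 = 11.29 m²
P = b + 2y√(1+z²) = 3.67 + 2×1.78×√(1+1.5²) = 10.09 m
R = A/P = 11.29/10.09 = 1.119 m
Q = (1/n)·A·R^(2/3)·S^(1/2) = (1/0.028) × 11.29 × 1.119^(2/3) × 0.0039^(1/2) = 27.12 m³/s

27.1 m³/s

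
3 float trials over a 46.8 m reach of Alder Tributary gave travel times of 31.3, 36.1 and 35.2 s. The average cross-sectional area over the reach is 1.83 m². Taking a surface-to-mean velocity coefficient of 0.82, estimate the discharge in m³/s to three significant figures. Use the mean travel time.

2.05 m³/s

t̄ = (31.3 + 36.1 + 35.2) / 3 = 34.2 s
v_surface = L / t̄ = 46.8 / 34.2 = 1.368 m/s
v_mean = 0.82 × 1.368 = 1.122 m/s
Q = A × v_mean = 1.83 × 1.122 = 2.053 m³/s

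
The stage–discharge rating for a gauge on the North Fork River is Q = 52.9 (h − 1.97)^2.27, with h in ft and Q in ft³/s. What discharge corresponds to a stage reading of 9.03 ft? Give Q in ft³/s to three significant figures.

Q = 52.9 × (9.03 − 1.97)^2.27 = 52.9 × 7.06^2.27 = 4469 ft³/s

4470 ft³/s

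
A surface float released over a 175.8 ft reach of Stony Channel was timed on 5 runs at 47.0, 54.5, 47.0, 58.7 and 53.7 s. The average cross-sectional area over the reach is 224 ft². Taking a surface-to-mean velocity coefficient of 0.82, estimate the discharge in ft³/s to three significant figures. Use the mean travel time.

619 ft³/s

t̄ = (47.0 + 54.5 + 47.0 + 58.7 + 53.7) / 5 = 52.18 s
v_surface = L / t̄ = 175.8 / 52.18 = 3.369 ft/s
v_mean = 0.82 × 3.369 = 2.763 ft/s
Q = A × v_mean = 224 × 2.763 = 618.8 ft³/s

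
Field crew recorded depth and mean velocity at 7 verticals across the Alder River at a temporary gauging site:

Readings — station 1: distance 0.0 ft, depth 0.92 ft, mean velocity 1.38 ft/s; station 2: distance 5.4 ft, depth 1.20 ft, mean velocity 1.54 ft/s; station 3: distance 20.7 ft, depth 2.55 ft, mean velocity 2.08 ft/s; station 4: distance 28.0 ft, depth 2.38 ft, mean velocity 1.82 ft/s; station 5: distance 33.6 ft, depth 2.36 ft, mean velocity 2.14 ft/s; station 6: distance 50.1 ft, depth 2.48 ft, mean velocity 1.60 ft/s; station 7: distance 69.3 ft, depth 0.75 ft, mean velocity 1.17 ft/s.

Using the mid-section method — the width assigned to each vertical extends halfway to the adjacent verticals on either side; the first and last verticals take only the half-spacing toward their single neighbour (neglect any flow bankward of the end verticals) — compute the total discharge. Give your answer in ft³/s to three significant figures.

w_1 = (5.4 − 0.0)/2 = 2.7 ft; q_1 = 1.38 × 0.92 × 2.7 = 3.428 ft³/s
w_2 = (20.7 − 0.0)/2 = 10.35 ft; q_2 = 1.54 × 1.20 × 10.35 = 19.13 ft³/s
w_3 = (28.0 − 5.4)/2 = 11.3 ft; q_3 = 2.08 × 2.55 × 11.3 = 59.94 ft³/s
w_4 = (33.6 − 20.7)/2 = 6.45 ft; q_4 = 1.82 × 2.38 × 6.45 = 27.94 ft³/s
w_5 = (50.1 − 28.0)/2 = 11.05 ft; q_5 = 2.14 × 2.36 × 11.05 = 55.81 ft³/s
w_6 = (69.3 − 33.6)/2 = 17.85 ft; q_6 = 1.60 × 2.48 × 17.85 = 70.83 ft³/s
w_7 = (69.3 − 50.1)/2 = 9.6 ft; q_7 = 1.17 × 0.75 × 9.6 = 8.424 ft³/s
Q = Σ qᵢ = 245.5 ft³/s

245 ft³/s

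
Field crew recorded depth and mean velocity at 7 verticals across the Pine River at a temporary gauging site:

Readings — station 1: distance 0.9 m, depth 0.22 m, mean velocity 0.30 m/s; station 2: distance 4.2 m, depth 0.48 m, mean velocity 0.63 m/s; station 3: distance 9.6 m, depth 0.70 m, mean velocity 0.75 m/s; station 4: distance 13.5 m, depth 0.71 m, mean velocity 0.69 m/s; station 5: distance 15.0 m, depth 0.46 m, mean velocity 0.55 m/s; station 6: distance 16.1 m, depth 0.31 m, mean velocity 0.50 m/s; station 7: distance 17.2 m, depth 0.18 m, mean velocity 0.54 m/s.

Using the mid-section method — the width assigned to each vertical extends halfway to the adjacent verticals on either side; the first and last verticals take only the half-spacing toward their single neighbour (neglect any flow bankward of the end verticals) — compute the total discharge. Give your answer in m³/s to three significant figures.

w_1 = (4.2 − 0.9)/2 = 1.65 m; q_1 = 0.30 × 0.22 × 1.65 = 0.1089 m³/s
w_2 = (9.6 − 0.9)/2 = 4.35 m; q_2 = 0.63 × 0.48 × 4.35 = 1.315 m³/s
w_3 = (13.5 − 4.2)/2 = 4.65 m; q_3 = 0.75 × 0.70 × 4.65 = 2.441 m³/s
w_4 = (15.0 − 9.6)/2 = 2.7 m; q_4 = 0.69 × 0.71 × 2.7 = 1.323 m³/s
w_5 = (16.1 − 13.5)/2 = 1.3 m; q_5 = 0.55 × 0.46 × 1.3 = 0.3289 m³/s
w_6 = (17.2 − 15.0)/2 = 1.1 m; q_6 = 0.50 × 0.31 × 1.1 = 0.1705 m³/s
w_7 = (17.2 − 16.1)/2 = 0.55 m; q_7 = 0.54 × 0.18 × 0.55 = 0.05346 m³/s
Q = Σ qᵢ = 5.741 m³/s

5.74 m³/s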